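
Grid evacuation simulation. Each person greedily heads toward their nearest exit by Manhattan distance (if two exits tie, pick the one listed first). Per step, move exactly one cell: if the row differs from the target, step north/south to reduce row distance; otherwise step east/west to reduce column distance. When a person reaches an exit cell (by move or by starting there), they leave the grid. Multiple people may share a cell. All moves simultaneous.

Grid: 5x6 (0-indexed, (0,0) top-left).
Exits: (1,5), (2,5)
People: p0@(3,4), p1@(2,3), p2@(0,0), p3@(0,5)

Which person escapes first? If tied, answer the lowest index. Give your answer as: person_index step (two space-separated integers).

Answer: 3 1

Derivation:
Step 1: p0:(3,4)->(2,4) | p1:(2,3)->(2,4) | p2:(0,0)->(1,0) | p3:(0,5)->(1,5)->EXIT
Step 2: p0:(2,4)->(2,5)->EXIT | p1:(2,4)->(2,5)->EXIT | p2:(1,0)->(1,1) | p3:escaped
Step 3: p0:escaped | p1:escaped | p2:(1,1)->(1,2) | p3:escaped
Step 4: p0:escaped | p1:escaped | p2:(1,2)->(1,3) | p3:escaped
Step 5: p0:escaped | p1:escaped | p2:(1,3)->(1,4) | p3:escaped
Step 6: p0:escaped | p1:escaped | p2:(1,4)->(1,5)->EXIT | p3:escaped
Exit steps: [2, 2, 6, 1]
First to escape: p3 at step 1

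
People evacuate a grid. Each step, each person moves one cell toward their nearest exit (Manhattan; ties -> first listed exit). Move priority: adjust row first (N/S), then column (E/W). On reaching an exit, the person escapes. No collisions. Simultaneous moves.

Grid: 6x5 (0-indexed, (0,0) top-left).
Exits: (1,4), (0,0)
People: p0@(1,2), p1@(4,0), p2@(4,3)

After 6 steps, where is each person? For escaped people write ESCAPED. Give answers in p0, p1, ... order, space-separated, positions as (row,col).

Step 1: p0:(1,2)->(1,3) | p1:(4,0)->(3,0) | p2:(4,3)->(3,3)
Step 2: p0:(1,3)->(1,4)->EXIT | p1:(3,0)->(2,0) | p2:(3,3)->(2,3)
Step 3: p0:escaped | p1:(2,0)->(1,0) | p2:(2,3)->(1,3)
Step 4: p0:escaped | p1:(1,0)->(0,0)->EXIT | p2:(1,3)->(1,4)->EXIT

ESCAPED ESCAPED ESCAPED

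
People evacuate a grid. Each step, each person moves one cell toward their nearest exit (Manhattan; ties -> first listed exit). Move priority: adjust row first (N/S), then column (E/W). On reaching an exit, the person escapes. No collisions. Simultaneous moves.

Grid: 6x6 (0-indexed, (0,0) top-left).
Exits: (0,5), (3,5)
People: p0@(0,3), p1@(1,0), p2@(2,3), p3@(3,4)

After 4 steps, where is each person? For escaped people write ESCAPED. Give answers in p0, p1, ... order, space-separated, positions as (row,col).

Step 1: p0:(0,3)->(0,4) | p1:(1,0)->(0,0) | p2:(2,3)->(3,3) | p3:(3,4)->(3,5)->EXIT
Step 2: p0:(0,4)->(0,5)->EXIT | p1:(0,0)->(0,1) | p2:(3,3)->(3,4) | p3:escaped
Step 3: p0:escaped | p1:(0,1)->(0,2) | p2:(3,4)->(3,5)->EXIT | p3:escaped
Step 4: p0:escaped | p1:(0,2)->(0,3) | p2:escaped | p3:escaped

ESCAPED (0,3) ESCAPED ESCAPED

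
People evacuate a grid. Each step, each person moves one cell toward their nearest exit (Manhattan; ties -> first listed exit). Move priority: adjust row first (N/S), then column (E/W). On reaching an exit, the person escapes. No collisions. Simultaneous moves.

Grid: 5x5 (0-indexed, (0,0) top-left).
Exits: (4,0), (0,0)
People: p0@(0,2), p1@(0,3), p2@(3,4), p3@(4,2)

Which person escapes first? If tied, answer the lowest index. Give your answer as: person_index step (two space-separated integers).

Answer: 0 2

Derivation:
Step 1: p0:(0,2)->(0,1) | p1:(0,3)->(0,2) | p2:(3,4)->(4,4) | p3:(4,2)->(4,1)
Step 2: p0:(0,1)->(0,0)->EXIT | p1:(0,2)->(0,1) | p2:(4,4)->(4,3) | p3:(4,1)->(4,0)->EXIT
Step 3: p0:escaped | p1:(0,1)->(0,0)->EXIT | p2:(4,3)->(4,2) | p3:escaped
Step 4: p0:escaped | p1:escaped | p2:(4,2)->(4,1) | p3:escaped
Step 5: p0:escaped | p1:escaped | p2:(4,1)->(4,0)->EXIT | p3:escaped
Exit steps: [2, 3, 5, 2]
First to escape: p0 at step 2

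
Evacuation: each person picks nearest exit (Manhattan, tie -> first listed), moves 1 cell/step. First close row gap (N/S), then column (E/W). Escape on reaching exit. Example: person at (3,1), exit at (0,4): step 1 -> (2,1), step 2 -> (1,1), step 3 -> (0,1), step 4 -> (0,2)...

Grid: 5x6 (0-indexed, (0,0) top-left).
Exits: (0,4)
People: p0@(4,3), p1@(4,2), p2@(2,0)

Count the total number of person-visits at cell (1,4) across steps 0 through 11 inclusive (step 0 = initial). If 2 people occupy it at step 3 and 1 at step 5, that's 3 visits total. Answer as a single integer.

Step 0: p0@(4,3) p1@(4,2) p2@(2,0) -> at (1,4): 0 [-], cum=0
Step 1: p0@(3,3) p1@(3,2) p2@(1,0) -> at (1,4): 0 [-], cum=0
Step 2: p0@(2,3) p1@(2,2) p2@(0,0) -> at (1,4): 0 [-], cum=0
Step 3: p0@(1,3) p1@(1,2) p2@(0,1) -> at (1,4): 0 [-], cum=0
Step 4: p0@(0,3) p1@(0,2) p2@(0,2) -> at (1,4): 0 [-], cum=0
Step 5: p0@ESC p1@(0,3) p2@(0,3) -> at (1,4): 0 [-], cum=0
Step 6: p0@ESC p1@ESC p2@ESC -> at (1,4): 0 [-], cum=0
Total visits = 0

Answer: 0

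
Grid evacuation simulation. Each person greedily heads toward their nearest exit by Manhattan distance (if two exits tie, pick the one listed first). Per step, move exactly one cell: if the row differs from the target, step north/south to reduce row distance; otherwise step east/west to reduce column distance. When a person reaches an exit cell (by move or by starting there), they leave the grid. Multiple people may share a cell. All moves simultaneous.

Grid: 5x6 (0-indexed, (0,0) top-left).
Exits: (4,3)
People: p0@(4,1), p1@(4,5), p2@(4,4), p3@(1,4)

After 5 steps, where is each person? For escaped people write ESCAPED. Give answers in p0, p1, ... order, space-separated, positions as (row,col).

Step 1: p0:(4,1)->(4,2) | p1:(4,5)->(4,4) | p2:(4,4)->(4,3)->EXIT | p3:(1,4)->(2,4)
Step 2: p0:(4,2)->(4,3)->EXIT | p1:(4,4)->(4,3)->EXIT | p2:escaped | p3:(2,4)->(3,4)
Step 3: p0:escaped | p1:escaped | p2:escaped | p3:(3,4)->(4,4)
Step 4: p0:escaped | p1:escaped | p2:escaped | p3:(4,4)->(4,3)->EXIT

ESCAPED ESCAPED ESCAPED ESCAPED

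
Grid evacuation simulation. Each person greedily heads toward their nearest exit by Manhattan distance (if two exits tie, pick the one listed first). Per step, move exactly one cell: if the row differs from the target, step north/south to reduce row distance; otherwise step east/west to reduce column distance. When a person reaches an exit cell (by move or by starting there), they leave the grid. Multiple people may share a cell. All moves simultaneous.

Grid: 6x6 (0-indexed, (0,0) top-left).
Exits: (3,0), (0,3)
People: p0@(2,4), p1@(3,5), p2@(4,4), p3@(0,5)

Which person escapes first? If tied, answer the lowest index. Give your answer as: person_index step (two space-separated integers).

Answer: 3 2

Derivation:
Step 1: p0:(2,4)->(1,4) | p1:(3,5)->(3,4) | p2:(4,4)->(3,4) | p3:(0,5)->(0,4)
Step 2: p0:(1,4)->(0,4) | p1:(3,4)->(3,3) | p2:(3,4)->(3,3) | p3:(0,4)->(0,3)->EXIT
Step 3: p0:(0,4)->(0,3)->EXIT | p1:(3,3)->(3,2) | p2:(3,3)->(3,2) | p3:escaped
Step 4: p0:escaped | p1:(3,2)->(3,1) | p2:(3,2)->(3,1) | p3:escaped
Step 5: p0:escaped | p1:(3,1)->(3,0)->EXIT | p2:(3,1)->(3,0)->EXIT | p3:escaped
Exit steps: [3, 5, 5, 2]
First to escape: p3 at step 2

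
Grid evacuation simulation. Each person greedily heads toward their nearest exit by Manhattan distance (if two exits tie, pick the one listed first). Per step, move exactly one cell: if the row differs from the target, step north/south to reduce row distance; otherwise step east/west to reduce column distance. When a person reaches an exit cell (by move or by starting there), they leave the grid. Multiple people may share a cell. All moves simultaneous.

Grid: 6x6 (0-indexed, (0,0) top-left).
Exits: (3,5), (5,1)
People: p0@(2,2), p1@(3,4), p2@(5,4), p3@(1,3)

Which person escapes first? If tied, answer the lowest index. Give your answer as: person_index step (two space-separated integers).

Step 1: p0:(2,2)->(3,2) | p1:(3,4)->(3,5)->EXIT | p2:(5,4)->(4,4) | p3:(1,3)->(2,3)
Step 2: p0:(3,2)->(3,3) | p1:escaped | p2:(4,4)->(3,4) | p3:(2,3)->(3,3)
Step 3: p0:(3,3)->(3,4) | p1:escaped | p2:(3,4)->(3,5)->EXIT | p3:(3,3)->(3,4)
Step 4: p0:(3,4)->(3,5)->EXIT | p1:escaped | p2:escaped | p3:(3,4)->(3,5)->EXIT
Exit steps: [4, 1, 3, 4]
First to escape: p1 at step 1

Answer: 1 1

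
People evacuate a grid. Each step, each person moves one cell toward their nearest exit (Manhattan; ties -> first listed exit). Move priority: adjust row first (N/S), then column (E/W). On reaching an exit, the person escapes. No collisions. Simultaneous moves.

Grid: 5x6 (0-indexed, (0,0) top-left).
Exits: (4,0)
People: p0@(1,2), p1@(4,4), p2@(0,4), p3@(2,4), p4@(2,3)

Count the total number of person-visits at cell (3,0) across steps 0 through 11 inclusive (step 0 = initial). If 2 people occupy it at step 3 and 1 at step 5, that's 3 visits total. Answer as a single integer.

Answer: 0

Derivation:
Step 0: p0@(1,2) p1@(4,4) p2@(0,4) p3@(2,4) p4@(2,3) -> at (3,0): 0 [-], cum=0
Step 1: p0@(2,2) p1@(4,3) p2@(1,4) p3@(3,4) p4@(3,3) -> at (3,0): 0 [-], cum=0
Step 2: p0@(3,2) p1@(4,2) p2@(2,4) p3@(4,4) p4@(4,3) -> at (3,0): 0 [-], cum=0
Step 3: p0@(4,2) p1@(4,1) p2@(3,4) p3@(4,3) p4@(4,2) -> at (3,0): 0 [-], cum=0
Step 4: p0@(4,1) p1@ESC p2@(4,4) p3@(4,2) p4@(4,1) -> at (3,0): 0 [-], cum=0
Step 5: p0@ESC p1@ESC p2@(4,3) p3@(4,1) p4@ESC -> at (3,0): 0 [-], cum=0
Step 6: p0@ESC p1@ESC p2@(4,2) p3@ESC p4@ESC -> at (3,0): 0 [-], cum=0
Step 7: p0@ESC p1@ESC p2@(4,1) p3@ESC p4@ESC -> at (3,0): 0 [-], cum=0
Step 8: p0@ESC p1@ESC p2@ESC p3@ESC p4@ESC -> at (3,0): 0 [-], cum=0
Total visits = 0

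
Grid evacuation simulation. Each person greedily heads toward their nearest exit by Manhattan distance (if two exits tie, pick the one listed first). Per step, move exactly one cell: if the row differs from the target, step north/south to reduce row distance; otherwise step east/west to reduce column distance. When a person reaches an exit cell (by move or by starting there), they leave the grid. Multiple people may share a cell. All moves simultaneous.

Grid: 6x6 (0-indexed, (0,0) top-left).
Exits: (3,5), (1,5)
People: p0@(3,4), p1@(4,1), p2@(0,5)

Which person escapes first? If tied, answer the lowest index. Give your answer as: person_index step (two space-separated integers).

Step 1: p0:(3,4)->(3,5)->EXIT | p1:(4,1)->(3,1) | p2:(0,5)->(1,5)->EXIT
Step 2: p0:escaped | p1:(3,1)->(3,2) | p2:escaped
Step 3: p0:escaped | p1:(3,2)->(3,3) | p2:escaped
Step 4: p0:escaped | p1:(3,3)->(3,4) | p2:escaped
Step 5: p0:escaped | p1:(3,4)->(3,5)->EXIT | p2:escaped
Exit steps: [1, 5, 1]
First to escape: p0 at step 1

Answer: 0 1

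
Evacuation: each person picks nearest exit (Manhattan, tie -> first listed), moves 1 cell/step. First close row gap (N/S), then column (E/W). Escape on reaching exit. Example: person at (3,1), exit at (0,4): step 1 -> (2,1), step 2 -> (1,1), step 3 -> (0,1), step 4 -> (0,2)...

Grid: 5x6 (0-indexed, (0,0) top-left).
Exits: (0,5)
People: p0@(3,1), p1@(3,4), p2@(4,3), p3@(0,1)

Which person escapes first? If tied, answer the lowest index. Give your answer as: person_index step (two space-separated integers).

Step 1: p0:(3,1)->(2,1) | p1:(3,4)->(2,4) | p2:(4,3)->(3,3) | p3:(0,1)->(0,2)
Step 2: p0:(2,1)->(1,1) | p1:(2,4)->(1,4) | p2:(3,3)->(2,3) | p3:(0,2)->(0,3)
Step 3: p0:(1,1)->(0,1) | p1:(1,4)->(0,4) | p2:(2,3)->(1,3) | p3:(0,3)->(0,4)
Step 4: p0:(0,1)->(0,2) | p1:(0,4)->(0,5)->EXIT | p2:(1,3)->(0,3) | p3:(0,4)->(0,5)->EXIT
Step 5: p0:(0,2)->(0,3) | p1:escaped | p2:(0,3)->(0,4) | p3:escaped
Step 6: p0:(0,3)->(0,4) | p1:escaped | p2:(0,4)->(0,5)->EXIT | p3:escaped
Step 7: p0:(0,4)->(0,5)->EXIT | p1:escaped | p2:escaped | p3:escaped
Exit steps: [7, 4, 6, 4]
First to escape: p1 at step 4

Answer: 1 4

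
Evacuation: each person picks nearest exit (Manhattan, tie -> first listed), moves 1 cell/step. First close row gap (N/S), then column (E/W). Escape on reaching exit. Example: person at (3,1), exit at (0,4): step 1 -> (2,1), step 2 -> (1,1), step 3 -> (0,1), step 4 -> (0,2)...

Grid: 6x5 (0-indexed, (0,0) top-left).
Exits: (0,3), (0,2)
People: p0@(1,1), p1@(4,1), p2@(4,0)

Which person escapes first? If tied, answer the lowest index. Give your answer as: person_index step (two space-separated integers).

Answer: 0 2

Derivation:
Step 1: p0:(1,1)->(0,1) | p1:(4,1)->(3,1) | p2:(4,0)->(3,0)
Step 2: p0:(0,1)->(0,2)->EXIT | p1:(3,1)->(2,1) | p2:(3,0)->(2,0)
Step 3: p0:escaped | p1:(2,1)->(1,1) | p2:(2,0)->(1,0)
Step 4: p0:escaped | p1:(1,1)->(0,1) | p2:(1,0)->(0,0)
Step 5: p0:escaped | p1:(0,1)->(0,2)->EXIT | p2:(0,0)->(0,1)
Step 6: p0:escaped | p1:escaped | p2:(0,1)->(0,2)->EXIT
Exit steps: [2, 5, 6]
First to escape: p0 at step 2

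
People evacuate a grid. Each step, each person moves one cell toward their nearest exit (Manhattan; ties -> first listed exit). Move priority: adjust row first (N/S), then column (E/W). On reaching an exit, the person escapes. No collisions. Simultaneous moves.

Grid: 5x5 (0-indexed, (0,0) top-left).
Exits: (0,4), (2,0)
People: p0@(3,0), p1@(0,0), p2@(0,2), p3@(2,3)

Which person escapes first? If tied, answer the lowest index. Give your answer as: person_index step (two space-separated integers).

Step 1: p0:(3,0)->(2,0)->EXIT | p1:(0,0)->(1,0) | p2:(0,2)->(0,3) | p3:(2,3)->(1,3)
Step 2: p0:escaped | p1:(1,0)->(2,0)->EXIT | p2:(0,3)->(0,4)->EXIT | p3:(1,3)->(0,3)
Step 3: p0:escaped | p1:escaped | p2:escaped | p3:(0,3)->(0,4)->EXIT
Exit steps: [1, 2, 2, 3]
First to escape: p0 at step 1

Answer: 0 1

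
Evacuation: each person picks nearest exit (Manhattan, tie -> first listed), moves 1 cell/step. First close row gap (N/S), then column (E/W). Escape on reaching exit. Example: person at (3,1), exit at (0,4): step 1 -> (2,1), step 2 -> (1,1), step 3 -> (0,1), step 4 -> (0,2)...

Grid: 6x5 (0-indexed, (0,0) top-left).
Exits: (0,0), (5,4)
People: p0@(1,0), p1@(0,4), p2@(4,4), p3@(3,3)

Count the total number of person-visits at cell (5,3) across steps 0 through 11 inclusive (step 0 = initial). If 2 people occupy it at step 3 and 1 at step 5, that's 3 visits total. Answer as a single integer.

Answer: 1

Derivation:
Step 0: p0@(1,0) p1@(0,4) p2@(4,4) p3@(3,3) -> at (5,3): 0 [-], cum=0
Step 1: p0@ESC p1@(0,3) p2@ESC p3@(4,3) -> at (5,3): 0 [-], cum=0
Step 2: p0@ESC p1@(0,2) p2@ESC p3@(5,3) -> at (5,3): 1 [p3], cum=1
Step 3: p0@ESC p1@(0,1) p2@ESC p3@ESC -> at (5,3): 0 [-], cum=1
Step 4: p0@ESC p1@ESC p2@ESC p3@ESC -> at (5,3): 0 [-], cum=1
Total visits = 1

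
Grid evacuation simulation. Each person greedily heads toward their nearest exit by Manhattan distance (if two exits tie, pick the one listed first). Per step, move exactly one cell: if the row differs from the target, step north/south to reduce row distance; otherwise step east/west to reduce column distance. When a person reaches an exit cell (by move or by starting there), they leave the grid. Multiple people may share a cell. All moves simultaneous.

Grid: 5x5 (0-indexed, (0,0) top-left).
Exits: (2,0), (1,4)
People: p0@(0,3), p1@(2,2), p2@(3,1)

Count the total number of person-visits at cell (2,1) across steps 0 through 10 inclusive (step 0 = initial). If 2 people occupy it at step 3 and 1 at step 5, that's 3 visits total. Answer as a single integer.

Step 0: p0@(0,3) p1@(2,2) p2@(3,1) -> at (2,1): 0 [-], cum=0
Step 1: p0@(1,3) p1@(2,1) p2@(2,1) -> at (2,1): 2 [p1,p2], cum=2
Step 2: p0@ESC p1@ESC p2@ESC -> at (2,1): 0 [-], cum=2
Total visits = 2

Answer: 2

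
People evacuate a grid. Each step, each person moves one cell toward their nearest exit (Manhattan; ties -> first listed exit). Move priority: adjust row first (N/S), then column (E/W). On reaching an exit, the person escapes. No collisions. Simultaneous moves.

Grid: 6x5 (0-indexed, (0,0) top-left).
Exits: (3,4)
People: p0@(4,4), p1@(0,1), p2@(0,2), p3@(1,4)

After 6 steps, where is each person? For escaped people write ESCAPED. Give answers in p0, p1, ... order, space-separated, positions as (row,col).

Step 1: p0:(4,4)->(3,4)->EXIT | p1:(0,1)->(1,1) | p2:(0,2)->(1,2) | p3:(1,4)->(2,4)
Step 2: p0:escaped | p1:(1,1)->(2,1) | p2:(1,2)->(2,2) | p3:(2,4)->(3,4)->EXIT
Step 3: p0:escaped | p1:(2,1)->(3,1) | p2:(2,2)->(3,2) | p3:escaped
Step 4: p0:escaped | p1:(3,1)->(3,2) | p2:(3,2)->(3,3) | p3:escaped
Step 5: p0:escaped | p1:(3,2)->(3,3) | p2:(3,3)->(3,4)->EXIT | p3:escaped
Step 6: p0:escaped | p1:(3,3)->(3,4)->EXIT | p2:escaped | p3:escaped

ESCAPED ESCAPED ESCAPED ESCAPED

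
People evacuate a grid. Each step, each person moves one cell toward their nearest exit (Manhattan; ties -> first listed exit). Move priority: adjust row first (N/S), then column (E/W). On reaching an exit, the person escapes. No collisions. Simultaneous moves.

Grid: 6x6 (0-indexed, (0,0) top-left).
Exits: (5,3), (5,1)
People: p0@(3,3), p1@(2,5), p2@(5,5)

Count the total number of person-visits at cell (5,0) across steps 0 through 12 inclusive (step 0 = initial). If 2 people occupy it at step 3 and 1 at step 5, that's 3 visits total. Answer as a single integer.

Answer: 0

Derivation:
Step 0: p0@(3,3) p1@(2,5) p2@(5,5) -> at (5,0): 0 [-], cum=0
Step 1: p0@(4,3) p1@(3,5) p2@(5,4) -> at (5,0): 0 [-], cum=0
Step 2: p0@ESC p1@(4,5) p2@ESC -> at (5,0): 0 [-], cum=0
Step 3: p0@ESC p1@(5,5) p2@ESC -> at (5,0): 0 [-], cum=0
Step 4: p0@ESC p1@(5,4) p2@ESC -> at (5,0): 0 [-], cum=0
Step 5: p0@ESC p1@ESC p2@ESC -> at (5,0): 0 [-], cum=0
Total visits = 0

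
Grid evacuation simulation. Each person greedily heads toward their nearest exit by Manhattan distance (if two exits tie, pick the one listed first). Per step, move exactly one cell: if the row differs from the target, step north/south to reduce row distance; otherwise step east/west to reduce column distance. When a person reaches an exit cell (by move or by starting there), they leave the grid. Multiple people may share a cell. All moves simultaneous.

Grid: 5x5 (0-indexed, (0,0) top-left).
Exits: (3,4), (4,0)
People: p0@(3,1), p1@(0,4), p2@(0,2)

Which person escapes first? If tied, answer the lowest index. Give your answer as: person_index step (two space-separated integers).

Step 1: p0:(3,1)->(4,1) | p1:(0,4)->(1,4) | p2:(0,2)->(1,2)
Step 2: p0:(4,1)->(4,0)->EXIT | p1:(1,4)->(2,4) | p2:(1,2)->(2,2)
Step 3: p0:escaped | p1:(2,4)->(3,4)->EXIT | p2:(2,2)->(3,2)
Step 4: p0:escaped | p1:escaped | p2:(3,2)->(3,3)
Step 5: p0:escaped | p1:escaped | p2:(3,3)->(3,4)->EXIT
Exit steps: [2, 3, 5]
First to escape: p0 at step 2

Answer: 0 2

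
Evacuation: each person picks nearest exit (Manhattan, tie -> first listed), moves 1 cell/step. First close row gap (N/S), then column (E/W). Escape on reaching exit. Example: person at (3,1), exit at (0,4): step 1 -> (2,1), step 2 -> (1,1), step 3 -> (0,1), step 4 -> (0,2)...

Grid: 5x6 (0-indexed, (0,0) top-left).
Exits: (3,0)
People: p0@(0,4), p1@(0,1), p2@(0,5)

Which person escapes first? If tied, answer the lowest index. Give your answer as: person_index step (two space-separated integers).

Step 1: p0:(0,4)->(1,4) | p1:(0,1)->(1,1) | p2:(0,5)->(1,5)
Step 2: p0:(1,4)->(2,4) | p1:(1,1)->(2,1) | p2:(1,5)->(2,5)
Step 3: p0:(2,4)->(3,4) | p1:(2,1)->(3,1) | p2:(2,5)->(3,5)
Step 4: p0:(3,4)->(3,3) | p1:(3,1)->(3,0)->EXIT | p2:(3,5)->(3,4)
Step 5: p0:(3,3)->(3,2) | p1:escaped | p2:(3,4)->(3,3)
Step 6: p0:(3,2)->(3,1) | p1:escaped | p2:(3,3)->(3,2)
Step 7: p0:(3,1)->(3,0)->EXIT | p1:escaped | p2:(3,2)->(3,1)
Step 8: p0:escaped | p1:escaped | p2:(3,1)->(3,0)->EXIT
Exit steps: [7, 4, 8]
First to escape: p1 at step 4

Answer: 1 4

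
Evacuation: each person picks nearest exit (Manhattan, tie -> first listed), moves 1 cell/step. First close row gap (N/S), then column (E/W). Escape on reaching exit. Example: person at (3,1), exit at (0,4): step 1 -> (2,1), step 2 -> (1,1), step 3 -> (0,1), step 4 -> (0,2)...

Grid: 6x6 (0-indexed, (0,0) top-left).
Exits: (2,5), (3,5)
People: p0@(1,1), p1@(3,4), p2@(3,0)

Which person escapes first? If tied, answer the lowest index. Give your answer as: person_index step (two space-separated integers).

Answer: 1 1

Derivation:
Step 1: p0:(1,1)->(2,1) | p1:(3,4)->(3,5)->EXIT | p2:(3,0)->(3,1)
Step 2: p0:(2,1)->(2,2) | p1:escaped | p2:(3,1)->(3,2)
Step 3: p0:(2,2)->(2,3) | p1:escaped | p2:(3,2)->(3,3)
Step 4: p0:(2,3)->(2,4) | p1:escaped | p2:(3,3)->(3,4)
Step 5: p0:(2,4)->(2,5)->EXIT | p1:escaped | p2:(3,4)->(3,5)->EXIT
Exit steps: [5, 1, 5]
First to escape: p1 at step 1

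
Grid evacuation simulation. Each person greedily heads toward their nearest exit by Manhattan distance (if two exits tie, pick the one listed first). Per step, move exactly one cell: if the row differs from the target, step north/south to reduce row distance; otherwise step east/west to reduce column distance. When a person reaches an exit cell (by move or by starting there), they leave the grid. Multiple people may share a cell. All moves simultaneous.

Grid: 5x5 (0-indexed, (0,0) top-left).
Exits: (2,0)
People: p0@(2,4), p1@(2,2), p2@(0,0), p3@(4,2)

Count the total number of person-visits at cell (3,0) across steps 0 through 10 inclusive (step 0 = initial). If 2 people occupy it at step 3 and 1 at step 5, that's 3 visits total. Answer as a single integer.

Answer: 0

Derivation:
Step 0: p0@(2,4) p1@(2,2) p2@(0,0) p3@(4,2) -> at (3,0): 0 [-], cum=0
Step 1: p0@(2,3) p1@(2,1) p2@(1,0) p3@(3,2) -> at (3,0): 0 [-], cum=0
Step 2: p0@(2,2) p1@ESC p2@ESC p3@(2,2) -> at (3,0): 0 [-], cum=0
Step 3: p0@(2,1) p1@ESC p2@ESC p3@(2,1) -> at (3,0): 0 [-], cum=0
Step 4: p0@ESC p1@ESC p2@ESC p3@ESC -> at (3,0): 0 [-], cum=0
Total visits = 0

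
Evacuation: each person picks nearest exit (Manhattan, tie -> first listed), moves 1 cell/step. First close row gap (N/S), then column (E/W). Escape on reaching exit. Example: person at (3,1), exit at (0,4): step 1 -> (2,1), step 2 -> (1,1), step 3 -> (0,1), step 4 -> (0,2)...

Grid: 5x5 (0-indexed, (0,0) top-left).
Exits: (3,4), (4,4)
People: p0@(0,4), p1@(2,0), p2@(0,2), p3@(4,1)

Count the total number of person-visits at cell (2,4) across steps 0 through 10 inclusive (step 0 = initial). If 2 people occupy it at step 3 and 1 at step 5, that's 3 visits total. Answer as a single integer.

Answer: 1

Derivation:
Step 0: p0@(0,4) p1@(2,0) p2@(0,2) p3@(4,1) -> at (2,4): 0 [-], cum=0
Step 1: p0@(1,4) p1@(3,0) p2@(1,2) p3@(4,2) -> at (2,4): 0 [-], cum=0
Step 2: p0@(2,4) p1@(3,1) p2@(2,2) p3@(4,3) -> at (2,4): 1 [p0], cum=1
Step 3: p0@ESC p1@(3,2) p2@(3,2) p3@ESC -> at (2,4): 0 [-], cum=1
Step 4: p0@ESC p1@(3,3) p2@(3,3) p3@ESC -> at (2,4): 0 [-], cum=1
Step 5: p0@ESC p1@ESC p2@ESC p3@ESC -> at (2,4): 0 [-], cum=1
Total visits = 1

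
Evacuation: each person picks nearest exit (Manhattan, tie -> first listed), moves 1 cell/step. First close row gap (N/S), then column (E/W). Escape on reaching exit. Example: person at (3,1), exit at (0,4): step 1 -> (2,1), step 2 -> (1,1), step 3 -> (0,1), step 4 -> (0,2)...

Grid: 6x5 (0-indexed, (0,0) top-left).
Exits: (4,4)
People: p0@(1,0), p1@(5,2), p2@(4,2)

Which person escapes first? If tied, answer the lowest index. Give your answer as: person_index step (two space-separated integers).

Step 1: p0:(1,0)->(2,0) | p1:(5,2)->(4,2) | p2:(4,2)->(4,3)
Step 2: p0:(2,0)->(3,0) | p1:(4,2)->(4,3) | p2:(4,3)->(4,4)->EXIT
Step 3: p0:(3,0)->(4,0) | p1:(4,3)->(4,4)->EXIT | p2:escaped
Step 4: p0:(4,0)->(4,1) | p1:escaped | p2:escaped
Step 5: p0:(4,1)->(4,2) | p1:escaped | p2:escaped
Step 6: p0:(4,2)->(4,3) | p1:escaped | p2:escaped
Step 7: p0:(4,3)->(4,4)->EXIT | p1:escaped | p2:escaped
Exit steps: [7, 3, 2]
First to escape: p2 at step 2

Answer: 2 2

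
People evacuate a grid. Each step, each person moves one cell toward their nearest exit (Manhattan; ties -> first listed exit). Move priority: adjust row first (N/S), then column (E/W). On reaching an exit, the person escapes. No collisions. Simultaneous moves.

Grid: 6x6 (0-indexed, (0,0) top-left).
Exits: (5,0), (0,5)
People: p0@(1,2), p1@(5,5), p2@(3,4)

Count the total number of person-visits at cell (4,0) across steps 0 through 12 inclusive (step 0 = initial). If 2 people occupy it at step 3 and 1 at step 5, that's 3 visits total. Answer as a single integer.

Answer: 0

Derivation:
Step 0: p0@(1,2) p1@(5,5) p2@(3,4) -> at (4,0): 0 [-], cum=0
Step 1: p0@(0,2) p1@(5,4) p2@(2,4) -> at (4,0): 0 [-], cum=0
Step 2: p0@(0,3) p1@(5,3) p2@(1,4) -> at (4,0): 0 [-], cum=0
Step 3: p0@(0,4) p1@(5,2) p2@(0,4) -> at (4,0): 0 [-], cum=0
Step 4: p0@ESC p1@(5,1) p2@ESC -> at (4,0): 0 [-], cum=0
Step 5: p0@ESC p1@ESC p2@ESC -> at (4,0): 0 [-], cum=0
Total visits = 0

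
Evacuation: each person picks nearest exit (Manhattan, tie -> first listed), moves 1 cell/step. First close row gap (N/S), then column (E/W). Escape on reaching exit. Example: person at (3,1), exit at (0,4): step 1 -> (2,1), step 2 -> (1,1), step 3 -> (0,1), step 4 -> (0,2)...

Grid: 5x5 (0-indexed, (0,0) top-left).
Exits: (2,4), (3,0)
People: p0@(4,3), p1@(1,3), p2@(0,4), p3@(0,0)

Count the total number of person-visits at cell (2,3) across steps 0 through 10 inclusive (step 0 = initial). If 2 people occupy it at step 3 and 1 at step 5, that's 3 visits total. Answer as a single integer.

Step 0: p0@(4,3) p1@(1,3) p2@(0,4) p3@(0,0) -> at (2,3): 0 [-], cum=0
Step 1: p0@(3,3) p1@(2,3) p2@(1,4) p3@(1,0) -> at (2,3): 1 [p1], cum=1
Step 2: p0@(2,3) p1@ESC p2@ESC p3@(2,0) -> at (2,3): 1 [p0], cum=2
Step 3: p0@ESC p1@ESC p2@ESC p3@ESC -> at (2,3): 0 [-], cum=2
Total visits = 2

Answer: 2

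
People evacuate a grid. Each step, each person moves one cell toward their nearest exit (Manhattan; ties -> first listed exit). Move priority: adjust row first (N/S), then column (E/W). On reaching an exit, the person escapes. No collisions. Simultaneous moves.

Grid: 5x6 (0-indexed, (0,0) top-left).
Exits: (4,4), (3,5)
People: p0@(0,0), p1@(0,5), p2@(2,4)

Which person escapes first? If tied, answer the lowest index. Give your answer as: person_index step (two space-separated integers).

Answer: 2 2

Derivation:
Step 1: p0:(0,0)->(1,0) | p1:(0,5)->(1,5) | p2:(2,4)->(3,4)
Step 2: p0:(1,0)->(2,0) | p1:(1,5)->(2,5) | p2:(3,4)->(4,4)->EXIT
Step 3: p0:(2,0)->(3,0) | p1:(2,5)->(3,5)->EXIT | p2:escaped
Step 4: p0:(3,0)->(4,0) | p1:escaped | p2:escaped
Step 5: p0:(4,0)->(4,1) | p1:escaped | p2:escaped
Step 6: p0:(4,1)->(4,2) | p1:escaped | p2:escaped
Step 7: p0:(4,2)->(4,3) | p1:escaped | p2:escaped
Step 8: p0:(4,3)->(4,4)->EXIT | p1:escaped | p2:escaped
Exit steps: [8, 3, 2]
First to escape: p2 at step 2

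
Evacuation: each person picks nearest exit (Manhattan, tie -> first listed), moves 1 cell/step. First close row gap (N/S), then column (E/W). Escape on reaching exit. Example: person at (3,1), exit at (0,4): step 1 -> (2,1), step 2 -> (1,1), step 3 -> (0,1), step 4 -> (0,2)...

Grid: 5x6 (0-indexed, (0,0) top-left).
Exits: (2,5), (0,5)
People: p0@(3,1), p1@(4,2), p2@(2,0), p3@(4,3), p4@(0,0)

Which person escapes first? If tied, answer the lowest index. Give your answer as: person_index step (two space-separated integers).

Step 1: p0:(3,1)->(2,1) | p1:(4,2)->(3,2) | p2:(2,0)->(2,1) | p3:(4,3)->(3,3) | p4:(0,0)->(0,1)
Step 2: p0:(2,1)->(2,2) | p1:(3,2)->(2,2) | p2:(2,1)->(2,2) | p3:(3,3)->(2,3) | p4:(0,1)->(0,2)
Step 3: p0:(2,2)->(2,3) | p1:(2,2)->(2,3) | p2:(2,2)->(2,3) | p3:(2,3)->(2,4) | p4:(0,2)->(0,3)
Step 4: p0:(2,3)->(2,4) | p1:(2,3)->(2,4) | p2:(2,3)->(2,4) | p3:(2,4)->(2,5)->EXIT | p4:(0,3)->(0,4)
Step 5: p0:(2,4)->(2,5)->EXIT | p1:(2,4)->(2,5)->EXIT | p2:(2,4)->(2,5)->EXIT | p3:escaped | p4:(0,4)->(0,5)->EXIT
Exit steps: [5, 5, 5, 4, 5]
First to escape: p3 at step 4

Answer: 3 4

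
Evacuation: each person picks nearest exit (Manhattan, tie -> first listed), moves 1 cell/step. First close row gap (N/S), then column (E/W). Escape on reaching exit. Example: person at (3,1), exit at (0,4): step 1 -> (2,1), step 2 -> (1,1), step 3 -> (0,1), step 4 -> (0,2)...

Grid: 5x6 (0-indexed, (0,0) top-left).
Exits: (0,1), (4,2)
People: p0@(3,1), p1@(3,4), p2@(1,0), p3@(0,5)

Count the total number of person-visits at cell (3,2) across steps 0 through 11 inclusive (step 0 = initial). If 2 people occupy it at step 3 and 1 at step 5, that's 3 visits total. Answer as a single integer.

Step 0: p0@(3,1) p1@(3,4) p2@(1,0) p3@(0,5) -> at (3,2): 0 [-], cum=0
Step 1: p0@(4,1) p1@(4,4) p2@(0,0) p3@(0,4) -> at (3,2): 0 [-], cum=0
Step 2: p0@ESC p1@(4,3) p2@ESC p3@(0,3) -> at (3,2): 0 [-], cum=0
Step 3: p0@ESC p1@ESC p2@ESC p3@(0,2) -> at (3,2): 0 [-], cum=0
Step 4: p0@ESC p1@ESC p2@ESC p3@ESC -> at (3,2): 0 [-], cum=0
Total visits = 0

Answer: 0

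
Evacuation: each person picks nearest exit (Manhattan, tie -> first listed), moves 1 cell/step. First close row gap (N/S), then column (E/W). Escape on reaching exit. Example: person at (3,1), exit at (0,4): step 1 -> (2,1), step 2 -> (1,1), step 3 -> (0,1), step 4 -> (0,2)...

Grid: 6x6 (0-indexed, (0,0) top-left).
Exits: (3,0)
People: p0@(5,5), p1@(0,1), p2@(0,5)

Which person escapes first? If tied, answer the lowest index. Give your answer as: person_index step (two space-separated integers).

Step 1: p0:(5,5)->(4,5) | p1:(0,1)->(1,1) | p2:(0,5)->(1,5)
Step 2: p0:(4,5)->(3,5) | p1:(1,1)->(2,1) | p2:(1,5)->(2,5)
Step 3: p0:(3,5)->(3,4) | p1:(2,1)->(3,1) | p2:(2,5)->(3,5)
Step 4: p0:(3,4)->(3,3) | p1:(3,1)->(3,0)->EXIT | p2:(3,5)->(3,4)
Step 5: p0:(3,3)->(3,2) | p1:escaped | p2:(3,4)->(3,3)
Step 6: p0:(3,2)->(3,1) | p1:escaped | p2:(3,3)->(3,2)
Step 7: p0:(3,1)->(3,0)->EXIT | p1:escaped | p2:(3,2)->(3,1)
Step 8: p0:escaped | p1:escaped | p2:(3,1)->(3,0)->EXIT
Exit steps: [7, 4, 8]
First to escape: p1 at step 4

Answer: 1 4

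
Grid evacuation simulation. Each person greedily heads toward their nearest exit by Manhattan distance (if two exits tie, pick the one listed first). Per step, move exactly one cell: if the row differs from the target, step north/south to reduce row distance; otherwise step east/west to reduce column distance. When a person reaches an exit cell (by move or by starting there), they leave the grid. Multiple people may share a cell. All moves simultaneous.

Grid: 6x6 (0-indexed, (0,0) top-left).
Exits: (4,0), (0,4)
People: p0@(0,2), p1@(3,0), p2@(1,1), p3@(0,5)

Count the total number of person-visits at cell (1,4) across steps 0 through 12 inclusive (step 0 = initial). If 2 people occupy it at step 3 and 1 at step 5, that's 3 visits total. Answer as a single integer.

Step 0: p0@(0,2) p1@(3,0) p2@(1,1) p3@(0,5) -> at (1,4): 0 [-], cum=0
Step 1: p0@(0,3) p1@ESC p2@(2,1) p3@ESC -> at (1,4): 0 [-], cum=0
Step 2: p0@ESC p1@ESC p2@(3,1) p3@ESC -> at (1,4): 0 [-], cum=0
Step 3: p0@ESC p1@ESC p2@(4,1) p3@ESC -> at (1,4): 0 [-], cum=0
Step 4: p0@ESC p1@ESC p2@ESC p3@ESC -> at (1,4): 0 [-], cum=0
Total visits = 0

Answer: 0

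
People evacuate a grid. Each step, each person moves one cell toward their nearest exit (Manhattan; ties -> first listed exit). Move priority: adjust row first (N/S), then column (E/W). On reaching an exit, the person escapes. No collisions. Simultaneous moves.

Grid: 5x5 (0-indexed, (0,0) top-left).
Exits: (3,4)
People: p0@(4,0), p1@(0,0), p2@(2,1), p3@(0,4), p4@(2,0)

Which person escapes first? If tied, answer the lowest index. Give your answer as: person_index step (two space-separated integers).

Step 1: p0:(4,0)->(3,0) | p1:(0,0)->(1,0) | p2:(2,1)->(3,1) | p3:(0,4)->(1,4) | p4:(2,0)->(3,0)
Step 2: p0:(3,0)->(3,1) | p1:(1,0)->(2,0) | p2:(3,1)->(3,2) | p3:(1,4)->(2,4) | p4:(3,0)->(3,1)
Step 3: p0:(3,1)->(3,2) | p1:(2,0)->(3,0) | p2:(3,2)->(3,3) | p3:(2,4)->(3,4)->EXIT | p4:(3,1)->(3,2)
Step 4: p0:(3,2)->(3,3) | p1:(3,0)->(3,1) | p2:(3,3)->(3,4)->EXIT | p3:escaped | p4:(3,2)->(3,3)
Step 5: p0:(3,3)->(3,4)->EXIT | p1:(3,1)->(3,2) | p2:escaped | p3:escaped | p4:(3,3)->(3,4)->EXIT
Step 6: p0:escaped | p1:(3,2)->(3,3) | p2:escaped | p3:escaped | p4:escaped
Step 7: p0:escaped | p1:(3,3)->(3,4)->EXIT | p2:escaped | p3:escaped | p4:escaped
Exit steps: [5, 7, 4, 3, 5]
First to escape: p3 at step 3

Answer: 3 3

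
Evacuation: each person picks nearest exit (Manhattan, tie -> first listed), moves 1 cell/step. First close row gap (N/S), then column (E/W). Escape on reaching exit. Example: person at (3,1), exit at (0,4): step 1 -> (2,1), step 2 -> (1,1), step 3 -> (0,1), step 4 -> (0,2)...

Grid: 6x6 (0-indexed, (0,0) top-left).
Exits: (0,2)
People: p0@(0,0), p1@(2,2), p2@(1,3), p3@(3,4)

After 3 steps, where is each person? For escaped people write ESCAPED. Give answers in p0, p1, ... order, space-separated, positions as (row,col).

Step 1: p0:(0,0)->(0,1) | p1:(2,2)->(1,2) | p2:(1,3)->(0,3) | p3:(3,4)->(2,4)
Step 2: p0:(0,1)->(0,2)->EXIT | p1:(1,2)->(0,2)->EXIT | p2:(0,3)->(0,2)->EXIT | p3:(2,4)->(1,4)
Step 3: p0:escaped | p1:escaped | p2:escaped | p3:(1,4)->(0,4)

ESCAPED ESCAPED ESCAPED (0,4)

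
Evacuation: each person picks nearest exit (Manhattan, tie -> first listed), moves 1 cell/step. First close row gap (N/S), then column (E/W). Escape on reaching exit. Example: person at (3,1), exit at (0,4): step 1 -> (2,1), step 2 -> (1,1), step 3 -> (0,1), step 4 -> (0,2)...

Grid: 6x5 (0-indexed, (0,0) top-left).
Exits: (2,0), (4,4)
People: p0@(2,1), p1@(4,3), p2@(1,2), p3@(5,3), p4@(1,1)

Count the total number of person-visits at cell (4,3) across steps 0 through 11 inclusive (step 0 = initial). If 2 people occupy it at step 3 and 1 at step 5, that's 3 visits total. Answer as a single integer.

Answer: 2

Derivation:
Step 0: p0@(2,1) p1@(4,3) p2@(1,2) p3@(5,3) p4@(1,1) -> at (4,3): 1 [p1], cum=1
Step 1: p0@ESC p1@ESC p2@(2,2) p3@(4,3) p4@(2,1) -> at (4,3): 1 [p3], cum=2
Step 2: p0@ESC p1@ESC p2@(2,1) p3@ESC p4@ESC -> at (4,3): 0 [-], cum=2
Step 3: p0@ESC p1@ESC p2@ESC p3@ESC p4@ESC -> at (4,3): 0 [-], cum=2
Total visits = 2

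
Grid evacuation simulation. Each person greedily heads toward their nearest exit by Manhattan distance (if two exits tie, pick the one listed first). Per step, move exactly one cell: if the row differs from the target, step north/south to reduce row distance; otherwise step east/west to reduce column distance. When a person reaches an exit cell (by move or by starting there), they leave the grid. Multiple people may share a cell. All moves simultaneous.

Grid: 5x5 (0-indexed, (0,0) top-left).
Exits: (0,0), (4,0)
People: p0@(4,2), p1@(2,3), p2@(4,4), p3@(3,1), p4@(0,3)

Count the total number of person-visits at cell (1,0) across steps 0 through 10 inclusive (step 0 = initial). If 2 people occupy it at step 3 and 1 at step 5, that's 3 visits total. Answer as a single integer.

Step 0: p0@(4,2) p1@(2,3) p2@(4,4) p3@(3,1) p4@(0,3) -> at (1,0): 0 [-], cum=0
Step 1: p0@(4,1) p1@(1,3) p2@(4,3) p3@(4,1) p4@(0,2) -> at (1,0): 0 [-], cum=0
Step 2: p0@ESC p1@(0,3) p2@(4,2) p3@ESC p4@(0,1) -> at (1,0): 0 [-], cum=0
Step 3: p0@ESC p1@(0,2) p2@(4,1) p3@ESC p4@ESC -> at (1,0): 0 [-], cum=0
Step 4: p0@ESC p1@(0,1) p2@ESC p3@ESC p4@ESC -> at (1,0): 0 [-], cum=0
Step 5: p0@ESC p1@ESC p2@ESC p3@ESC p4@ESC -> at (1,0): 0 [-], cum=0
Total visits = 0

Answer: 0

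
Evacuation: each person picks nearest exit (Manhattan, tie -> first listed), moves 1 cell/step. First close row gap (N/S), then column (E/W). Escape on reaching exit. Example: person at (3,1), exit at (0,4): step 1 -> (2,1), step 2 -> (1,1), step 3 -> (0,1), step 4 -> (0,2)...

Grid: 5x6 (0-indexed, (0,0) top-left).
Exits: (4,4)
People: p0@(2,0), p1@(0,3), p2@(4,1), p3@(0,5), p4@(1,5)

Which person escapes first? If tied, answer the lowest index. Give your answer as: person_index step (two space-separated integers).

Step 1: p0:(2,0)->(3,0) | p1:(0,3)->(1,3) | p2:(4,1)->(4,2) | p3:(0,5)->(1,5) | p4:(1,5)->(2,5)
Step 2: p0:(3,0)->(4,0) | p1:(1,3)->(2,3) | p2:(4,2)->(4,3) | p3:(1,5)->(2,5) | p4:(2,5)->(3,5)
Step 3: p0:(4,0)->(4,1) | p1:(2,3)->(3,3) | p2:(4,3)->(4,4)->EXIT | p3:(2,5)->(3,5) | p4:(3,5)->(4,5)
Step 4: p0:(4,1)->(4,2) | p1:(3,3)->(4,3) | p2:escaped | p3:(3,5)->(4,5) | p4:(4,5)->(4,4)->EXIT
Step 5: p0:(4,2)->(4,3) | p1:(4,3)->(4,4)->EXIT | p2:escaped | p3:(4,5)->(4,4)->EXIT | p4:escaped
Step 6: p0:(4,3)->(4,4)->EXIT | p1:escaped | p2:escaped | p3:escaped | p4:escaped
Exit steps: [6, 5, 3, 5, 4]
First to escape: p2 at step 3

Answer: 2 3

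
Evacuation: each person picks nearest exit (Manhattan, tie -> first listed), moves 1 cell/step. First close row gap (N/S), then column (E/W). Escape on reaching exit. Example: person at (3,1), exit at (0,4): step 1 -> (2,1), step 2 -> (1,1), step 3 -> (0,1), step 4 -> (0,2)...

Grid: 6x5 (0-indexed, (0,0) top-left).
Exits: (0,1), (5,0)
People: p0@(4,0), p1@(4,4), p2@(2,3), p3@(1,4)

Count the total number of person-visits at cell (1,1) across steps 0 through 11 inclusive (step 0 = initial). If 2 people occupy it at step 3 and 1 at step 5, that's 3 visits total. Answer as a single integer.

Answer: 0

Derivation:
Step 0: p0@(4,0) p1@(4,4) p2@(2,3) p3@(1,4) -> at (1,1): 0 [-], cum=0
Step 1: p0@ESC p1@(5,4) p2@(1,3) p3@(0,4) -> at (1,1): 0 [-], cum=0
Step 2: p0@ESC p1@(5,3) p2@(0,3) p3@(0,3) -> at (1,1): 0 [-], cum=0
Step 3: p0@ESC p1@(5,2) p2@(0,2) p3@(0,2) -> at (1,1): 0 [-], cum=0
Step 4: p0@ESC p1@(5,1) p2@ESC p3@ESC -> at (1,1): 0 [-], cum=0
Step 5: p0@ESC p1@ESC p2@ESC p3@ESC -> at (1,1): 0 [-], cum=0
Total visits = 0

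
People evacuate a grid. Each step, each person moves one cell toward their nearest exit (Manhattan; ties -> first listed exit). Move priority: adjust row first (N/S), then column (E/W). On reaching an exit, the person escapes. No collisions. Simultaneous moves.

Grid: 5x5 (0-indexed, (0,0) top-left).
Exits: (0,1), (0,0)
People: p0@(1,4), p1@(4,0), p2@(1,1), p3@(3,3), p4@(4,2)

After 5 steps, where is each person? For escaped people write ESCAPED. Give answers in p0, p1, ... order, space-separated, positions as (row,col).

Step 1: p0:(1,4)->(0,4) | p1:(4,0)->(3,0) | p2:(1,1)->(0,1)->EXIT | p3:(3,3)->(2,3) | p4:(4,2)->(3,2)
Step 2: p0:(0,4)->(0,3) | p1:(3,0)->(2,0) | p2:escaped | p3:(2,3)->(1,3) | p4:(3,2)->(2,2)
Step 3: p0:(0,3)->(0,2) | p1:(2,0)->(1,0) | p2:escaped | p3:(1,3)->(0,3) | p4:(2,2)->(1,2)
Step 4: p0:(0,2)->(0,1)->EXIT | p1:(1,0)->(0,0)->EXIT | p2:escaped | p3:(0,3)->(0,2) | p4:(1,2)->(0,2)
Step 5: p0:escaped | p1:escaped | p2:escaped | p3:(0,2)->(0,1)->EXIT | p4:(0,2)->(0,1)->EXIT

ESCAPED ESCAPED ESCAPED ESCAPED ESCAPED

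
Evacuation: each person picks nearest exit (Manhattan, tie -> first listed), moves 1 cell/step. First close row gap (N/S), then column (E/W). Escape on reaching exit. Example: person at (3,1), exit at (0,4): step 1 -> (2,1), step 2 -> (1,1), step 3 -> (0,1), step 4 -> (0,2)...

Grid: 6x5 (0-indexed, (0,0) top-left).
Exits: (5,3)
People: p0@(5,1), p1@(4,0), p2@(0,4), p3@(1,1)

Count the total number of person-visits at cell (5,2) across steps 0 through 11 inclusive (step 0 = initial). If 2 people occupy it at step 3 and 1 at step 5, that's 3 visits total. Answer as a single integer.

Answer: 3

Derivation:
Step 0: p0@(5,1) p1@(4,0) p2@(0,4) p3@(1,1) -> at (5,2): 0 [-], cum=0
Step 1: p0@(5,2) p1@(5,0) p2@(1,4) p3@(2,1) -> at (5,2): 1 [p0], cum=1
Step 2: p0@ESC p1@(5,1) p2@(2,4) p3@(3,1) -> at (5,2): 0 [-], cum=1
Step 3: p0@ESC p1@(5,2) p2@(3,4) p3@(4,1) -> at (5,2): 1 [p1], cum=2
Step 4: p0@ESC p1@ESC p2@(4,4) p3@(5,1) -> at (5,2): 0 [-], cum=2
Step 5: p0@ESC p1@ESC p2@(5,4) p3@(5,2) -> at (5,2): 1 [p3], cum=3
Step 6: p0@ESC p1@ESC p2@ESC p3@ESC -> at (5,2): 0 [-], cum=3
Total visits = 3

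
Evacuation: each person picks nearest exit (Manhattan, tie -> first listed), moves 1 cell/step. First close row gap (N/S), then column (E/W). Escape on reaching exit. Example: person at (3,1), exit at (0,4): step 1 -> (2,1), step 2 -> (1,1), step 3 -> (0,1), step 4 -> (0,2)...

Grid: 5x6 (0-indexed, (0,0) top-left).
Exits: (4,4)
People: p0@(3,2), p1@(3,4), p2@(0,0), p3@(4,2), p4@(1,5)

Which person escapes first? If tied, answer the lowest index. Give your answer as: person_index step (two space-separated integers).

Step 1: p0:(3,2)->(4,2) | p1:(3,4)->(4,4)->EXIT | p2:(0,0)->(1,0) | p3:(4,2)->(4,3) | p4:(1,5)->(2,5)
Step 2: p0:(4,2)->(4,3) | p1:escaped | p2:(1,0)->(2,0) | p3:(4,3)->(4,4)->EXIT | p4:(2,5)->(3,5)
Step 3: p0:(4,3)->(4,4)->EXIT | p1:escaped | p2:(2,0)->(3,0) | p3:escaped | p4:(3,5)->(4,5)
Step 4: p0:escaped | p1:escaped | p2:(3,0)->(4,0) | p3:escaped | p4:(4,5)->(4,4)->EXIT
Step 5: p0:escaped | p1:escaped | p2:(4,0)->(4,1) | p3:escaped | p4:escaped
Step 6: p0:escaped | p1:escaped | p2:(4,1)->(4,2) | p3:escaped | p4:escaped
Step 7: p0:escaped | p1:escaped | p2:(4,2)->(4,3) | p3:escaped | p4:escaped
Step 8: p0:escaped | p1:escaped | p2:(4,3)->(4,4)->EXIT | p3:escaped | p4:escaped
Exit steps: [3, 1, 8, 2, 4]
First to escape: p1 at step 1

Answer: 1 1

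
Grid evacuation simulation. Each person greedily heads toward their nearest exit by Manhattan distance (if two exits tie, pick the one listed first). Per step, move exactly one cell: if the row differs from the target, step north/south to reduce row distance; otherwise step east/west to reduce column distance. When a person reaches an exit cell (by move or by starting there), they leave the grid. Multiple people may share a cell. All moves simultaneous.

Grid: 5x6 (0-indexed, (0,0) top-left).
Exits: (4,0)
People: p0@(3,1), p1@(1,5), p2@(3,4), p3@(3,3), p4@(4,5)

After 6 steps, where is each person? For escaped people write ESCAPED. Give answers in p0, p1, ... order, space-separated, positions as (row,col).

Step 1: p0:(3,1)->(4,1) | p1:(1,5)->(2,5) | p2:(3,4)->(4,4) | p3:(3,3)->(4,3) | p4:(4,5)->(4,4)
Step 2: p0:(4,1)->(4,0)->EXIT | p1:(2,5)->(3,5) | p2:(4,4)->(4,3) | p3:(4,3)->(4,2) | p4:(4,4)->(4,3)
Step 3: p0:escaped | p1:(3,5)->(4,5) | p2:(4,3)->(4,2) | p3:(4,2)->(4,1) | p4:(4,3)->(4,2)
Step 4: p0:escaped | p1:(4,5)->(4,4) | p2:(4,2)->(4,1) | p3:(4,1)->(4,0)->EXIT | p4:(4,2)->(4,1)
Step 5: p0:escaped | p1:(4,4)->(4,3) | p2:(4,1)->(4,0)->EXIT | p3:escaped | p4:(4,1)->(4,0)->EXIT
Step 6: p0:escaped | p1:(4,3)->(4,2) | p2:escaped | p3:escaped | p4:escaped

ESCAPED (4,2) ESCAPED ESCAPED ESCAPED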